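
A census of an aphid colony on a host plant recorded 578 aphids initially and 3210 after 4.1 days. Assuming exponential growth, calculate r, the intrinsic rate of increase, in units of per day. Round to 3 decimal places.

0.418 per day

From N(t) = N₀·e^(rt): e^(r·4.1) = 3210/578 = 5.5536.
r·4.1 = ln(5.5536) = 1.7145, so r = 1.7145/4.1 = 0.41816.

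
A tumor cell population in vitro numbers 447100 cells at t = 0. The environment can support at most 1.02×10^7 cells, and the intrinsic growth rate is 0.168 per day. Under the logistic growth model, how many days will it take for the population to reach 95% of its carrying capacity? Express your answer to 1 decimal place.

35.9 days

A = (K − N₀)/N₀ = (1.02×10^7 − 447100)/447100 = 21.814.
Solve 1.02×10^7/(1 + 21.814·e^(−0.168t)) = 9.69×10^6: 1 + 21.814·e^(−0.168t) = 1.0526, so e^(−0.168t) = 0.00241278.
−0.168·t = ln(0.00241278) = -6.027, so t = 6.027/0.168 = 35.875.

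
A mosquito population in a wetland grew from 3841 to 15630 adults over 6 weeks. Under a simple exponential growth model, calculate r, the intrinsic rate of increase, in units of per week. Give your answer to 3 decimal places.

From N(t) = N₀·e^(rt): e^(r·6) = 15630/3841 = 4.0693.
r·6 = ln(4.0693) = 1.4035, so r = 1.4035/6 = 0.23391.

0.234 per week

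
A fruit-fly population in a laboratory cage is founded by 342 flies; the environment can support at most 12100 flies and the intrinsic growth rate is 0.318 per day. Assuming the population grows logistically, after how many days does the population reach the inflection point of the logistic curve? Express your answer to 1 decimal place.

Logistic growth is fastest at N = K/2 = 6050.
A = (K − N₀)/N₀ = 34.38. Set K/(1 + A·e^(−rt)) = K/2 → A·e^(−rt) = 1.
e^(−0.318t) = 1/34.38 = 0.0290866, so t = ln(34.38)/0.318 = 3.5375/0.318 = 11.124.

11.1 days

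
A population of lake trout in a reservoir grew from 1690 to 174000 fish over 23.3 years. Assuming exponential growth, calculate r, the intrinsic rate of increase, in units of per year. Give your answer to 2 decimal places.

0.20 per year

From N(t) = N₀·e^(rt): e^(r·23.3) = 174000/1690 = 102.96.
r·23.3 = ln(102.96) = 4.6343, so r = 4.6343/23.3 = 0.1989.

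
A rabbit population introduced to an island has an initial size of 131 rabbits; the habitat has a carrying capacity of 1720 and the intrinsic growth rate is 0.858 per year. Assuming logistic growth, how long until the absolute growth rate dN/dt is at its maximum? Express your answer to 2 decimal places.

Logistic growth is fastest at N = K/2 = 860.
A = (K − N₀)/N₀ = 12.13. Set K/(1 + A·e^(−rt)) = K/2 → A·e^(−rt) = 1.
e^(−0.858t) = 1/12.13 = 0.0824418, so t = ln(12.13)/0.858 = 2.4957/0.858 = 2.9087.

2.91 years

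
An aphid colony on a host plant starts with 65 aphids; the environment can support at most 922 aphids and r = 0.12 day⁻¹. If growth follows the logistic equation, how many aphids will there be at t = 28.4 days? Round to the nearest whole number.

642 aphids

A = (K − N₀)/N₀ = (922 − 65)/65 = 13.185.
N(t) = K/(1 + A·e^(−rt)) = 922/(1 + 13.185×e^(−0.12×28.4)).
e^(−3.408) = 0.033107; denominator = 1 + 13.185×0.033107 = 1.4365.
N = 922/1.4365 = 641.834.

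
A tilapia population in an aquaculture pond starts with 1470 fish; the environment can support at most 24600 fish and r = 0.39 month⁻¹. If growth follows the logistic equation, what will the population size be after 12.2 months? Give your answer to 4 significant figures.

21670 fish

A = (K − N₀)/N₀ = (24600 − 1470)/1470 = 15.735.
N(t) = K/(1 + A·e^(−rt)) = 24600/(1 + 15.735×e^(−0.39×12.2)).
e^(−4.758) = 0.0085828; denominator = 1 + 15.735×0.0085828 = 1.135.
N = 24600/1.135 = 21673.1.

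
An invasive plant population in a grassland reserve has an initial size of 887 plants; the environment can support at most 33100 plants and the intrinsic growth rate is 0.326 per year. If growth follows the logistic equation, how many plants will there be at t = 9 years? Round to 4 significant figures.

A = (K − N₀)/N₀ = (33100 − 887)/887 = 36.317.
N(t) = K/(1 + A·e^(−rt)) = 33100/(1 + 36.317×e^(−0.326×9)).
e^(−2.934) = 0.053184; denominator = 1 + 36.317×0.053184 = 2.9315.
N = 33100/2.9315 = 11291.3.

11290 plants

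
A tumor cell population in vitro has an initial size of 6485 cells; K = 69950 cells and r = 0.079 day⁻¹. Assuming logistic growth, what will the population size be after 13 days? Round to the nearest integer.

A = (K − N₀)/N₀ = (69950 − 6485)/6485 = 9.7864.
N(t) = K/(1 + A·e^(−rt)) = 69950/(1 + 9.7864×e^(−0.079×13)).
e^(−1.027) = 0.35808; denominator = 1 + 9.7864×0.35808 = 4.5043.
N = 69950/4.5043 = 15529.5.

15530 cells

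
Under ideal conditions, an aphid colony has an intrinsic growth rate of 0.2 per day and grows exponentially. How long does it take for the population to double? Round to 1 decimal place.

3.5 days

Doubling time t_d = ln(2)/r = 0.6931/0.2 = 3.4657.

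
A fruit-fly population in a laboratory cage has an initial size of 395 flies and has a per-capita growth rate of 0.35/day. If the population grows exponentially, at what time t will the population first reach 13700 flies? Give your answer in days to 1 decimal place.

10.1 days

Set N₀·e^(rt) = 13700: e^(0.35·t) = 13700/395 = 34.684.
0.35·t = ln(34.684) = 3.5463, so t = 3.5463/0.35 = 10.132.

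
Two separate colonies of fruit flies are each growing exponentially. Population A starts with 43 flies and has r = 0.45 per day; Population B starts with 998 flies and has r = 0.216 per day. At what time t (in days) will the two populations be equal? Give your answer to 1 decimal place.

13.4 days

Set 43·e^(0.45t) = 998·e^(0.216t).
e^((0.45 − 0.216)t) = 998/43 → e^(0.234·t) = 23.209.
0.234·t = ln(23.209) = 3.1446, so t = 3.1446/0.234 = 13.438.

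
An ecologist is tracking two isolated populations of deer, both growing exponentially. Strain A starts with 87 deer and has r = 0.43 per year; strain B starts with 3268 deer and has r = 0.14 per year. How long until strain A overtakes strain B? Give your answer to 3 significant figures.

Set 87·e^(0.43t) = 3268·e^(0.14t).
e^((0.43 − 0.14)t) = 3268/87 → e^(0.29·t) = 37.563.
0.29·t = ln(37.563) = 3.626, so t = 3.626/0.29 = 12.504.

12.5 years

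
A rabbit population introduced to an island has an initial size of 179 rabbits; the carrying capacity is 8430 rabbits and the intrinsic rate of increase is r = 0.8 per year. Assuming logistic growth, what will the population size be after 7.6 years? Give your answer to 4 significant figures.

7626 rabbits

A = (K − N₀)/N₀ = (8430 − 179)/179 = 46.095.
N(t) = K/(1 + A·e^(−rt)) = 8430/(1 + 46.095×e^(−0.8×7.6)).
e^(−6.08) = 0.0022882; denominator = 1 + 46.095×0.0022882 = 1.1055.
N = 8430/1.1055 = 7625.69.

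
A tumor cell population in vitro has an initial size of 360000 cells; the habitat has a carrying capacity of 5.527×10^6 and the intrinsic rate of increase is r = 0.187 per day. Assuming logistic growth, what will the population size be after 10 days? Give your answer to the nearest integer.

A = (K − N₀)/N₀ = (5.527×10^6 − 360000)/360000 = 14.353.
N(t) = K/(1 + A·e^(−rt)) = 5.527×10^6/(1 + 14.353×e^(−0.187×10)).
e^(−1.87) = 0.15412; denominator = 1 + 14.353×0.15412 = 3.2121.
N = 5.527×10^6/3.2121 = 1.72068×10^6.

1720680 cells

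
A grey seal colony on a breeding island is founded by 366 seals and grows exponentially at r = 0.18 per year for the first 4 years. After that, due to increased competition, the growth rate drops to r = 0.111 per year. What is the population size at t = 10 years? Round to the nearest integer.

1464 seals

Phase 1: N(4) = 366·e^(0.18×4) = 366·e^0.72 = 751.923.
Phase 2 runs for 10 − 4 = 6 years at r = 0.111.
N(10) = 751.923·e^(0.111×6) = 751.923·e^0.666 = 1463.57.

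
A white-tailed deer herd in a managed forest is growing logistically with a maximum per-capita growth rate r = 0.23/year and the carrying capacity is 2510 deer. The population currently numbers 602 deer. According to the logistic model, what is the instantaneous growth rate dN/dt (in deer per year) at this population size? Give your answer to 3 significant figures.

105 deer per year

dN/dt = rN(1 − N/K) = 0.23 × 602 × (1 − 602/2510).
1 − 602/2510 = 0.76016; dN/dt = 0.23 × 602 × 0.76016 = 105.25.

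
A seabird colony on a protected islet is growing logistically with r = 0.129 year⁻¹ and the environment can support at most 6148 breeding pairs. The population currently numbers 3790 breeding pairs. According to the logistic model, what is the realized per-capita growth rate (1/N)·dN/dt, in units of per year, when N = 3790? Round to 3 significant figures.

0.0495 per year

(1/N)·dN/dt = r(1 − N/K) = 0.129 × (1 − 3790/6148).
= 0.129 × 0.38354 = 0.049477.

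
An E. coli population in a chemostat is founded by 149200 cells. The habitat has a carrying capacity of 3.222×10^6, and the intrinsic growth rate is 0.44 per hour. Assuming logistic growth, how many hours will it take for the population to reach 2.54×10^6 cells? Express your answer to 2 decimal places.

A = (K − N₀)/N₀ = (3.222×10^6 − 149200)/149200 = 20.595.
Solve 3.222×10^6/(1 + 20.595·e^(−0.44t)) = 2.54×10^6: 1 + 20.595·e^(−0.44t) = 1.2685, so e^(−0.44t) = 0.0130372.
−0.44·t = ln(0.0130372) = -4.3399, so t = 4.3399/0.44 = 9.8635.

9.86 hours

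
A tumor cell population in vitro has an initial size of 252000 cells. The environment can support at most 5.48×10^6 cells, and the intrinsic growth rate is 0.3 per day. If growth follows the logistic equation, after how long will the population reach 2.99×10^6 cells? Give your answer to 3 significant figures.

A = (K − N₀)/N₀ = (5.48×10^6 − 252000)/252000 = 20.746.
Solve 5.48×10^6/(1 + 20.746·e^(−0.3t)) = 2.99×10^6: 1 + 20.746·e^(−0.3t) = 1.8328, so e^(−0.3t) = 0.0401415.
−0.3·t = ln(0.0401415) = -3.2153, so t = 3.2153/0.3 = 10.718.

10.7 days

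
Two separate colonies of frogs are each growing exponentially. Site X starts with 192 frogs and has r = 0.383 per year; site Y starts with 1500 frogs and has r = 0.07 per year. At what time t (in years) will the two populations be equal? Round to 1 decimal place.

6.6 years

Set 192·e^(0.383t) = 1500·e^(0.07t).
e^((0.383 − 0.07)t) = 1500/192 → e^(0.313·t) = 7.8125.
0.313·t = ln(7.8125) = 2.0557, so t = 2.0557/0.313 = 6.5678.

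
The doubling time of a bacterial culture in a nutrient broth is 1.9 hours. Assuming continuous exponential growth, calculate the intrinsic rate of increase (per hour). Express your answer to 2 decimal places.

r = ln(2)/t_d = 0.6931/1.9 = 0.36481.

0.36 per hour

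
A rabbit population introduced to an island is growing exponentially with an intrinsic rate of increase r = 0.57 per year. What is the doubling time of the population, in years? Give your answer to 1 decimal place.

1.2 years

Doubling time t_d = ln(2)/r = 0.6931/0.57 = 1.216.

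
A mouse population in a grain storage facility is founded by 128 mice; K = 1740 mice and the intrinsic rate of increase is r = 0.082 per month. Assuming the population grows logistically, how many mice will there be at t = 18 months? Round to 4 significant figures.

A = (K − N₀)/N₀ = (1740 − 128)/128 = 12.594.
N(t) = K/(1 + A·e^(−rt)) = 1740/(1 + 12.594×e^(−0.082×18)).
e^(−1.476) = 0.22855; denominator = 1 + 12.594×0.22855 = 3.8783.
N = 1740/3.8783 = 448.65.

448.6 mice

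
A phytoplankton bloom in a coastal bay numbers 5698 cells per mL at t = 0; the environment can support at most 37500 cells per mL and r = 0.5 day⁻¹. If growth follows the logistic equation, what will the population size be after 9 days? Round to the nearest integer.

35311 cells per mL

A = (K − N₀)/N₀ = (37500 − 5698)/5698 = 5.5813.
N(t) = K/(1 + A·e^(−rt)) = 37500/(1 + 5.5813×e^(−0.5×9)).
e^(−4.5) = 0.011109; denominator = 1 + 5.5813×0.011109 = 1.062.
N = 37500/1.062 = 35310.7.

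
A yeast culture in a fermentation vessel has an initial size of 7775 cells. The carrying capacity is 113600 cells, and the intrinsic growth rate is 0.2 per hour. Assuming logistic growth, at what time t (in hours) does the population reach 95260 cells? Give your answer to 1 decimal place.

21.3 hours

A = (K − N₀)/N₀ = (113600 − 7775)/7775 = 13.611.
Solve 113600/(1 + 13.611·e^(−0.2t)) = 95260: 1 + 13.611·e^(−0.2t) = 1.1925, so e^(−0.2t) = 0.0141449.
−0.2·t = ln(0.0141449) = -4.2584, so t = 4.2584/0.2 = 21.292.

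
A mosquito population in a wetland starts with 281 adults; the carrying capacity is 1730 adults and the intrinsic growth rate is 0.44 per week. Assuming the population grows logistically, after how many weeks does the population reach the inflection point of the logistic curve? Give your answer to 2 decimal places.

Logistic growth is fastest at N = K/2 = 865.
A = (K − N₀)/N₀ = 5.1566. Set K/(1 + A·e^(−rt)) = K/2 → A·e^(−rt) = 1.
e^(−0.44t) = 1/5.1566 = 0.193927, so t = ln(5.1566)/0.44 = 1.6403/0.44 = 3.7279.

3.73 weeks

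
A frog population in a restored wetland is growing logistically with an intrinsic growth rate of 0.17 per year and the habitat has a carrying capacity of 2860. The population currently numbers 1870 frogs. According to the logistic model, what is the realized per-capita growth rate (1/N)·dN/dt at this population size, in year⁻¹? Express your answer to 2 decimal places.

0.06 per year

(1/N)·dN/dt = r(1 − N/K) = 0.17 × (1 − 1870/2860).
= 0.17 × 0.34615 = 0.058846.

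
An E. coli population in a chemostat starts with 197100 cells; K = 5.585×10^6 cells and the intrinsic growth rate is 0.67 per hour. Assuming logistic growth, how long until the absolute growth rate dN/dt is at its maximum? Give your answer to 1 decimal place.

Logistic growth is fastest at N = K/2 = 2.7925×10^6.
A = (K − N₀)/N₀ = 27.336. Set K/(1 + A·e^(−rt)) = K/2 → A·e^(−rt) = 1.
e^(−0.67t) = 1/27.336 = 0.036582, so t = ln(27.336)/0.67 = 3.3082/0.67 = 4.9376.

4.9 hours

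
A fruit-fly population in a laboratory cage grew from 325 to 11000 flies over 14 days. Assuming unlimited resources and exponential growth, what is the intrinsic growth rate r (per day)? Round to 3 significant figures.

0.252 per day

From N(t) = N₀·e^(rt): e^(r·14) = 11000/325 = 33.846.
r·14 = ln(33.846) = 3.5218, so r = 3.5218/14 = 0.25156.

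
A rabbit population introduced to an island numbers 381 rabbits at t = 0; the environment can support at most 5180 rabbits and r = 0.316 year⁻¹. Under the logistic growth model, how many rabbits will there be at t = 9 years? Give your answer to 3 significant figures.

2990 rabbits

A = (K − N₀)/N₀ = (5180 − 381)/381 = 12.596.
N(t) = K/(1 + A·e^(−rt)) = 5180/(1 + 12.596×e^(−0.316×9)).
e^(−2.844) = 0.058192; denominator = 1 + 12.596×0.058192 = 1.733.
N = 5180/1.733 = 2989.07.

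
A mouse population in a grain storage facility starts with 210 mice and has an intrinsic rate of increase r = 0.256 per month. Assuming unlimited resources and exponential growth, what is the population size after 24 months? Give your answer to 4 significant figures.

N(t) = N₀·e^(rt) = 210 × e^(0.256×24) = 210 × e^6.144.
e^6.144 ≈ 465.91, so N ≈ 210 × 465.91 = 97841.8.

97840 mice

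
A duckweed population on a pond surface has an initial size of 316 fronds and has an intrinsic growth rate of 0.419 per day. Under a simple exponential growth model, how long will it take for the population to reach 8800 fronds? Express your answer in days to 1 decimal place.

7.9 days

Set N₀·e^(rt) = 8800: e^(0.419·t) = 8800/316 = 27.848.
0.419·t = ln(27.848) = 3.3268, so t = 3.3268/0.419 = 7.9398.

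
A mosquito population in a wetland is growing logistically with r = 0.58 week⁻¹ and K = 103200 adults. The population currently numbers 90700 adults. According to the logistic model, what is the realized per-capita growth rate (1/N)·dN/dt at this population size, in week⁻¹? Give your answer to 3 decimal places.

0.070 per week

(1/N)·dN/dt = r(1 − N/K) = 0.58 × (1 − 90700/103200).
= 0.58 × 0.12112 = 0.070252.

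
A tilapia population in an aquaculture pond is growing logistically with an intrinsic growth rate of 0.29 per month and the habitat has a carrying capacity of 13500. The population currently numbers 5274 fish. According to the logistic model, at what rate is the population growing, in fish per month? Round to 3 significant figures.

932 fish per month

dN/dt = rN(1 − N/K) = 0.29 × 5274 × (1 − 5274/13500).
1 − 5274/13500 = 0.60933; dN/dt = 0.29 × 5274 × 0.60933 = 931.95.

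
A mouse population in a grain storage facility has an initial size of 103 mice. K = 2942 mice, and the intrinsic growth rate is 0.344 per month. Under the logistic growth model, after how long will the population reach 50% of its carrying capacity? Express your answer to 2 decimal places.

A = (K − N₀)/N₀ = (2942 − 103)/103 = 27.563.
Solve 2942/(1 + 27.563·e^(−0.344t)) = 1471: 1 + 27.563·e^(−0.344t) = 2, so e^(−0.344t) = 0.0362804.
−0.344·t = ln(0.0362804) = -3.3165, so t = 3.3165/0.344 = 9.6409.

9.64 months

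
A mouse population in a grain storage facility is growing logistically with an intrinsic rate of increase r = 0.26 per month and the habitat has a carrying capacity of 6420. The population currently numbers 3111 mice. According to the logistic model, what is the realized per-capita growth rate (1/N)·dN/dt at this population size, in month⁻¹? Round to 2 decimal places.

(1/N)·dN/dt = r(1 − N/K) = 0.26 × (1 − 3111/6420).
= 0.26 × 0.51542 = 0.13401.

0.13 per month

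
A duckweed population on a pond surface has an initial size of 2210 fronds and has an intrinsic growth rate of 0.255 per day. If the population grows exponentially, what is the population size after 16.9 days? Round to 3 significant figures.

N(t) = N₀·e^(rt) = 2210 × e^(0.255×16.9) = 2210 × e^4.309.
e^4.309 ≈ 74.403, so N ≈ 2210 × 74.403 = 164431.

164000 fronds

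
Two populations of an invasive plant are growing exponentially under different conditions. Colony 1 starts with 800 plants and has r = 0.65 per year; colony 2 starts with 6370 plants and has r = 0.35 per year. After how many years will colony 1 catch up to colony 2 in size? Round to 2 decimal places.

6.92 years

Set 800·e^(0.65t) = 6370·e^(0.35t).
e^((0.65 − 0.35)t) = 6370/800 → e^(0.3·t) = 7.9625.
0.3·t = ln(7.9625) = 2.0747, so t = 2.0747/0.3 = 6.9158.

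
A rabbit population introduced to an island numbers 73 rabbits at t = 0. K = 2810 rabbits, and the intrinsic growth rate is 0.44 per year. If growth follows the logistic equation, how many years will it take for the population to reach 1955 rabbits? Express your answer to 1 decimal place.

10.1 years

A = (K − N₀)/N₀ = (2810 − 73)/73 = 37.493.
Solve 2810/(1 + 37.493·e^(−0.44t)) = 1955: 1 + 37.493·e^(−0.44t) = 1.4373, so e^(−0.44t) = 0.0116645.
−0.44·t = ln(0.0116645) = -4.4512, so t = 4.4512/0.44 = 10.116.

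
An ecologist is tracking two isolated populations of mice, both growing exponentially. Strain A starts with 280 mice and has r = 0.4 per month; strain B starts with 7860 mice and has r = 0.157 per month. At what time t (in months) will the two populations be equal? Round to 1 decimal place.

Set 280·e^(0.4t) = 7860·e^(0.157t).
e^((0.4 − 0.157)t) = 7860/280 → e^(0.243·t) = 28.071.
0.243·t = ln(28.071) = 3.3348, so t = 3.3348/0.243 = 13.723.

13.7 months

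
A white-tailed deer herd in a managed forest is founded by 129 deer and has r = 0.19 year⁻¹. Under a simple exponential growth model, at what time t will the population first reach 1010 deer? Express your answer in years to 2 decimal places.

10.83 years

Set N₀·e^(rt) = 1010: e^(0.19·t) = 1010/129 = 7.8295.
0.19·t = ln(7.8295) = 2.0579, so t = 2.0579/0.19 = 10.831.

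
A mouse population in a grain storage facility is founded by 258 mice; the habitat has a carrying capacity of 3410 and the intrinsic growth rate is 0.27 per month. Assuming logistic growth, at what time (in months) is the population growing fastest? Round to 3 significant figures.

Logistic growth is fastest at N = K/2 = 1705.
A = (K − N₀)/N₀ = 12.217. Set K/(1 + A·e^(−rt)) = K/2 → A·e^(−rt) = 1.
e^(−0.27t) = 1/12.217 = 0.0818528, so t = ln(12.217)/0.27 = 2.5028/0.27 = 9.2698.

9.27 months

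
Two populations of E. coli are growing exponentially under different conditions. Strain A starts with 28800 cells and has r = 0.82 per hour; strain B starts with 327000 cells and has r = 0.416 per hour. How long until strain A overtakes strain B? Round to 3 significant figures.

Set 28800·e^(0.82t) = 327000·e^(0.416t).
e^((0.82 − 0.416)t) = 327000/28800 → e^(0.404·t) = 11.354.
0.404·t = ln(11.354) = 2.4296, so t = 2.4296/0.404 = 6.0138.

6.01 hours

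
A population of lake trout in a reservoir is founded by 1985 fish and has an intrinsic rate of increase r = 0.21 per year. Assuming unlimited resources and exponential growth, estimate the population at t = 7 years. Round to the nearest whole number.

8633 fish

N(t) = N₀·e^(rt) = 1985 × e^(0.21×7) = 1985 × e^1.47.
e^1.47 ≈ 4.3492, so N ≈ 1985 × 4.3492 = 8633.23.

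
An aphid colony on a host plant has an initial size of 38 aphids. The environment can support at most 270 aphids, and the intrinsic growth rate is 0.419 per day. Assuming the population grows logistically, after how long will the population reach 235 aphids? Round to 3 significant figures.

A = (K − N₀)/N₀ = (270 − 38)/38 = 6.1053.
Solve 270/(1 + 6.1053·e^(−0.419t)) = 235: 1 + 6.1053·e^(−0.419t) = 1.1489, so e^(−0.419t) = 0.0243947.
−0.419·t = ln(0.0243947) = -3.7134, so t = 3.7134/0.419 = 8.8625.

8.86 days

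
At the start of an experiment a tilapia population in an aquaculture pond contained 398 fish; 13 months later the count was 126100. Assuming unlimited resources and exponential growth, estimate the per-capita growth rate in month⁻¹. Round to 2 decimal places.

0.44 per month

From N(t) = N₀·e^(rt): e^(r·13) = 126100/398 = 316.83.
r·13 = ln(316.83) = 5.7584, so r = 5.7584/13 = 0.44295.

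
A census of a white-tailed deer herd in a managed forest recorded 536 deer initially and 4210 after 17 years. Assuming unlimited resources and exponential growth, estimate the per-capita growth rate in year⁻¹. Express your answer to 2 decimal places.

From N(t) = N₀·e^(rt): e^(r·17) = 4210/536 = 7.8545.
r·17 = ln(7.8545) = 2.0611, so r = 2.0611/17 = 0.12124.

0.12 per year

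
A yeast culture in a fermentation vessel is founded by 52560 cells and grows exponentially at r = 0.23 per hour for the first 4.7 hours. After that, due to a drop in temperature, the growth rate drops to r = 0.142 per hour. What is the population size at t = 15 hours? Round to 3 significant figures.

669000 cells

Phase 1: N(4.7) = 52560·e^(0.23×4.7) = 52560·e^1.081 = 154927.
Phase 2 runs for 15 − 4.7 = 10.3 hours at r = 0.142.
N(15) = 154927·e^(0.142×10.3) = 154927·e^1.463 = 668847.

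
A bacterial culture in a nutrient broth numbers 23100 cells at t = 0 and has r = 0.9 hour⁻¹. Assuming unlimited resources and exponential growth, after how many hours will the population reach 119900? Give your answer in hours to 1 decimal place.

1.8 hours

Set N₀·e^(rt) = 119900: e^(0.9·t) = 119900/23100 = 5.1905.
0.9·t = ln(5.1905) = 1.6468, so t = 1.6468/0.9 = 1.8298.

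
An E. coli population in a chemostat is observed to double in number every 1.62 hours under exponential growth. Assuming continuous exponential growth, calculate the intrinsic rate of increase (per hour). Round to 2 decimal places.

0.43 per hour

r = ln(2)/t_d = 0.6931/1.62 = 0.42787.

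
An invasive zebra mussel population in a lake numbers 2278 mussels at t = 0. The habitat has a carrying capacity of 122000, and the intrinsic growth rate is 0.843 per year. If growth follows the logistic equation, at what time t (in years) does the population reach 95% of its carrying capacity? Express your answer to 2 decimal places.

A = (K − N₀)/N₀ = (122000 − 2278)/2278 = 52.556.
Solve 122000/(1 + 52.556·e^(−0.843t)) = 115900: 1 + 52.556·e^(−0.843t) = 1.0526, so e^(−0.843t) = 0.00100144.
−0.843·t = ln(0.00100144) = -6.9063, so t = 6.9063/0.843 = 8.1925.

8.19 years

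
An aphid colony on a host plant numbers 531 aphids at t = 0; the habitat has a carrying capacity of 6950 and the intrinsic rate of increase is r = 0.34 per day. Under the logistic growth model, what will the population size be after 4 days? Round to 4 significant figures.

A = (K − N₀)/N₀ = (6950 − 531)/531 = 12.089.
N(t) = K/(1 + A·e^(−rt)) = 6950/(1 + 12.089×e^(−0.34×4)).
e^(−1.36) = 0.25666; denominator = 1 + 12.089×0.25666 = 4.1026.
N = 6950/4.1026 = 1694.03.

1694 aphids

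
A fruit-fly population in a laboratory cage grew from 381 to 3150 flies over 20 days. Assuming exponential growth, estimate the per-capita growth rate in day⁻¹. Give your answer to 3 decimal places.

0.106 per day

From N(t) = N₀·e^(rt): e^(r·20) = 3150/381 = 8.2677.
r·20 = ln(8.2677) = 2.1124, so r = 2.1124/20 = 0.10562.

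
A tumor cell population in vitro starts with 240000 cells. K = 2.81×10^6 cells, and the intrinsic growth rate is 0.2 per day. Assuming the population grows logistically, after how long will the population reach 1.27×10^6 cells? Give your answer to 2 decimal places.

10.89 days

A = (K − N₀)/N₀ = (2.81×10^6 − 240000)/240000 = 10.708.
Solve 2.81×10^6/(1 + 10.708·e^(−0.2t)) = 1.27×10^6: 1 + 10.708·e^(−0.2t) = 2.2126, so e^(−0.2t) = 0.113239.
−0.2·t = ln(0.113239) = -2.1783, so t = 2.1783/0.2 = 10.891.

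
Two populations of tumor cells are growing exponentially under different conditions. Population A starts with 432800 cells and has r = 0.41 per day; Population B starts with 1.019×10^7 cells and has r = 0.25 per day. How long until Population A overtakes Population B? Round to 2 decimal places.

Set 432800·e^(0.41t) = 1.019×10^7·e^(0.25t).
e^((0.41 − 0.25)t) = 1.019×10^7/432800 → e^(0.16·t) = 23.544.
0.16·t = ln(23.544) = 3.1589, so t = 3.1589/0.16 = 19.743.

19.74 days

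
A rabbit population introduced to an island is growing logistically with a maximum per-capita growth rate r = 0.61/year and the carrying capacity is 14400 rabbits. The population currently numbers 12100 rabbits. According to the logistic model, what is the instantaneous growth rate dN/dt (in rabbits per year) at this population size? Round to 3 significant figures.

1180 rabbits per year

dN/dt = rN(1 − N/K) = 0.61 × 12100 × (1 − 12100/14400).
1 − 12100/14400 = 0.15972; dN/dt = 0.61 × 12100 × 0.15972 = 1178.9.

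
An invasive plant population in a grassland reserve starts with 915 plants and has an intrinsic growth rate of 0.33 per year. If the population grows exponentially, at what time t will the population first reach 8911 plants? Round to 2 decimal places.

Set N₀·e^(rt) = 8911: e^(0.33·t) = 8911/915 = 9.7388.
0.33·t = ln(9.7388) = 2.2761, so t = 2.2761/0.33 = 6.8973.

6.90 years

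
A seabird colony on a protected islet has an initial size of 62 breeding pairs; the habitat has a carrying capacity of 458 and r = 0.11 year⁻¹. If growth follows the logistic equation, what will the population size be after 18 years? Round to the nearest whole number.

243 breeding pairs

A = (K − N₀)/N₀ = (458 − 62)/62 = 6.3871.
N(t) = K/(1 + A·e^(−rt)) = 458/(1 + 6.3871×e^(−0.11×18)).
e^(−1.98) = 0.13807; denominator = 1 + 6.3871×0.13807 = 1.8819.
N = 458/1.8819 = 243.376.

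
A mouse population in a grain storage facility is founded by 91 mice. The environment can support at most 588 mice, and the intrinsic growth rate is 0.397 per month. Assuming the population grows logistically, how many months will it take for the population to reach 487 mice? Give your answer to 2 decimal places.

8.24 months

A = (K − N₀)/N₀ = (588 − 91)/91 = 5.4615.
Solve 588/(1 + 5.4615·e^(−0.397t)) = 487: 1 + 5.4615·e^(−0.397t) = 1.2074, so e^(−0.397t) = 0.0379732.
−0.397·t = ln(0.0379732) = -3.2709, so t = 3.2709/0.397 = 8.239.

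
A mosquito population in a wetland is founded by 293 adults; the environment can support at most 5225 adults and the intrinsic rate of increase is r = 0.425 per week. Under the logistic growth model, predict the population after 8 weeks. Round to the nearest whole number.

A = (K − N₀)/N₀ = (5225 − 293)/293 = 16.833.
N(t) = K/(1 + A·e^(−rt)) = 5225/(1 + 16.833×e^(−0.425×8)).
e^(−3.4) = 0.033373; denominator = 1 + 16.833×0.033373 = 1.5618.
N = 5225/1.5618 = 3345.58.

3346 adults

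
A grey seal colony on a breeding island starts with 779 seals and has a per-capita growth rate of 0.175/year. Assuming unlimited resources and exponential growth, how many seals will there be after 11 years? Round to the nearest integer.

5340 seals

N(t) = N₀·e^(rt) = 779 × e^(0.175×11) = 779 × e^1.925.
e^1.925 ≈ 6.8551, so N ≈ 779 × 6.8551 = 5340.16.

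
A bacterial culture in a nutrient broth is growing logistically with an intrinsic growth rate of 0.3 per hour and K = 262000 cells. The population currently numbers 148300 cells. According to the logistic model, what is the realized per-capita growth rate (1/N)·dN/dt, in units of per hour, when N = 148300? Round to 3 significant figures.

(1/N)·dN/dt = r(1 − N/K) = 0.3 × (1 − 148300/262000).
= 0.3 × 0.43397 = 0.13019.

0.130 per hour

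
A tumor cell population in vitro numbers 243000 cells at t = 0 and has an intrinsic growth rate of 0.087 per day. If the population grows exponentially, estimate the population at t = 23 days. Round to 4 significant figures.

N(t) = N₀·e^(rt) = 243000 × e^(0.087×23) = 243000 × e^2.001.
e^2.001 ≈ 7.3964, so N ≈ 243000 × 7.3964 = 1.797337×10^6.

1797000 cells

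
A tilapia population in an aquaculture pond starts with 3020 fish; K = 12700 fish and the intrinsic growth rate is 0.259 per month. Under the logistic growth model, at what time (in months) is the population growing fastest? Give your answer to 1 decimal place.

4.5 months

Logistic growth is fastest at N = K/2 = 6350.
A = (K − N₀)/N₀ = 3.2053. Set K/(1 + A·e^(−rt)) = K/2 → A·e^(−rt) = 1.
e^(−0.259t) = 1/3.2053 = 0.311983, so t = ln(3.2053)/0.259 = 1.1648/0.259 = 4.4973.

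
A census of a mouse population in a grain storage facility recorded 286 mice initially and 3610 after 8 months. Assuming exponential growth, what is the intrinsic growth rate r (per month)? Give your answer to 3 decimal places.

0.317 per month

From N(t) = N₀·e^(rt): e^(r·8) = 3610/286 = 12.622.
r·8 = ln(12.622) = 2.5355, so r = 2.5355/8 = 0.31693.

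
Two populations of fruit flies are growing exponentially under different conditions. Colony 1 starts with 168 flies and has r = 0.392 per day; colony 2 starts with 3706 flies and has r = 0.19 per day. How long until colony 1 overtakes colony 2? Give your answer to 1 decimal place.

Set 168·e^(0.392t) = 3706·e^(0.19t).
e^((0.392 − 0.19)t) = 3706/168 → e^(0.202·t) = 22.06.
0.202·t = ln(22.06) = 3.0937, so t = 3.0937/0.202 = 15.316.

15.3 days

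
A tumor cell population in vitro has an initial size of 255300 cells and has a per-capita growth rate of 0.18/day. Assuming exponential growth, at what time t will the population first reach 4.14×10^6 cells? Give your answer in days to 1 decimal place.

Set N₀·e^(rt) = 4.14×10^6: e^(0.18·t) = 4.14×10^6/255300 = 16.216.
0.18·t = ln(16.216) = 2.786, so t = 2.786/0.18 = 15.478.

15.5 days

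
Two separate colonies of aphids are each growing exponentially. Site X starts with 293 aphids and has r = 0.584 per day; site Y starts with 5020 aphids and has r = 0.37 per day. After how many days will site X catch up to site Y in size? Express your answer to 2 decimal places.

Set 293·e^(0.584t) = 5020·e^(0.37t).
e^((0.584 − 0.37)t) = 5020/293 → e^(0.214·t) = 17.133.
0.214·t = ln(17.133) = 2.841, so t = 2.841/0.214 = 13.276.

13.28 days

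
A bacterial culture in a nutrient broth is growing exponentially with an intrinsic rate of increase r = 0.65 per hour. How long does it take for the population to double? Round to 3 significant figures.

1.07 hours

Doubling time t_d = ln(2)/r = 0.6931/0.65 = 1.0664.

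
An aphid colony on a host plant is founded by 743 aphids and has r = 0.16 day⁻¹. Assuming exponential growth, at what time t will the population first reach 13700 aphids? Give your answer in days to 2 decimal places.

18.22 days

Set N₀·e^(rt) = 13700: e^(0.16·t) = 13700/743 = 18.439.
0.16·t = ln(18.439) = 2.9145, so t = 2.9145/0.16 = 18.215.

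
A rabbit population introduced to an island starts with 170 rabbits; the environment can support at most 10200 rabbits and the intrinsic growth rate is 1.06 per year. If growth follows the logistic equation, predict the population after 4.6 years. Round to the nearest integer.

A = (K − N₀)/N₀ = (10200 − 170)/170 = 59.
N(t) = K/(1 + A·e^(−rt)) = 10200/(1 + 59×e^(−1.06×4.6)).
e^(−4.876) = 0.0076275; denominator = 1 + 59×0.0076275 = 1.45.
N = 10200/1.45 = 7034.38.

7034 rabbits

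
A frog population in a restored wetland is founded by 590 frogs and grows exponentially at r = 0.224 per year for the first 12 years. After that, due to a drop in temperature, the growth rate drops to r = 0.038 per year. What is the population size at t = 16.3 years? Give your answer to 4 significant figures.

10210 frogs

Phase 1: N(12) = 590·e^(0.224×12) = 590·e^2.688 = 8674.32.
Phase 2 runs for 16.3 − 12 = 4.3 years at r = 0.038.
N(16.3) = 8674.32·e^(0.038×4.3) = 8674.32·e^0.1634 = 10214.1.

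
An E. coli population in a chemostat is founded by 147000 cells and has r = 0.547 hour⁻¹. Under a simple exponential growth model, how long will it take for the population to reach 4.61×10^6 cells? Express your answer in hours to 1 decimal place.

Set N₀·e^(rt) = 4.61×10^6: e^(0.547·t) = 4.61×10^6/147000 = 31.361.
0.547·t = ln(31.361) = 3.4456, so t = 3.4456/0.547 = 6.299.

6.3 hours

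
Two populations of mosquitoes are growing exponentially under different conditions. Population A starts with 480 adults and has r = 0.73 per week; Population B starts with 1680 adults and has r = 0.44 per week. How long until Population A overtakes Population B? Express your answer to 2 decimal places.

4.32 weeks

Set 480·e^(0.73t) = 1680·e^(0.44t).
e^((0.73 − 0.44)t) = 1680/480 → e^(0.29·t) = 3.5.
0.29·t = ln(3.5) = 1.2528, so t = 1.2528/0.29 = 4.3199.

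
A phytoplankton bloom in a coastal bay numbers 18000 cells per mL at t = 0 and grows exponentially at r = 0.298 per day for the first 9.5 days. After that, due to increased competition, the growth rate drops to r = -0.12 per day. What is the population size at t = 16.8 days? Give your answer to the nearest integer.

Phase 1: N(9.5) = 18000·e^(0.298×9.5) = 18000·e^2.831 = 305323.
Phase 2 runs for 16.8 − 9.5 = 7.3 days at r = -0.12.
N(16.8) = 305323·e^(-0.12×7.3) = 305323·e^-0.876 = 127151.

127151 cells per mL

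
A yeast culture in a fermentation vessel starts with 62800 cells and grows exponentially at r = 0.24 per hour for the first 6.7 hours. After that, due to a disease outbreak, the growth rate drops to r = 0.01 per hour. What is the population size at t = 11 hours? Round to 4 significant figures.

327300 cells

Phase 1: N(6.7) = 62800·e^(0.24×6.7) = 62800·e^1.608 = 313549.
Phase 2 runs for 11 − 6.7 = 4.3 hours at r = 0.01.
N(11) = 313549·e^(0.01×4.3) = 313549·e^0.043 = 327325.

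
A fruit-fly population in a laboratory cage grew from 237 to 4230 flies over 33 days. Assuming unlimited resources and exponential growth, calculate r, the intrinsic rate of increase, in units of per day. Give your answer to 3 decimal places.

From N(t) = N₀·e^(rt): e^(r·33) = 4230/237 = 17.848.
r·33 = ln(17.848) = 2.8819, so r = 2.8819/33 = 0.08733.

0.087 per day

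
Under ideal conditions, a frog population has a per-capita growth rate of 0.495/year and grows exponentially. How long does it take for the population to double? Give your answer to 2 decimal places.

1.40 years

Doubling time t_d = ln(2)/r = 0.6931/0.495 = 1.4003.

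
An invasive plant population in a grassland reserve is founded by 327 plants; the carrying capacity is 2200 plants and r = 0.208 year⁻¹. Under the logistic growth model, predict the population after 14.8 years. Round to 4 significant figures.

A = (K − N₀)/N₀ = (2200 − 327)/327 = 5.7278.
N(t) = K/(1 + A·e^(−rt)) = 2200/(1 + 5.7278×e^(−0.208×14.8)).
e^(−3.078) = 0.046033; denominator = 1 + 5.7278×0.046033 = 1.2637.
N = 2200/1.2637 = 1740.96.

1741 plants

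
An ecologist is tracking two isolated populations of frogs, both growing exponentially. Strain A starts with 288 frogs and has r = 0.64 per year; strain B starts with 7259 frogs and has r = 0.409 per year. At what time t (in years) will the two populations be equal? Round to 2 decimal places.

Set 288·e^(0.64t) = 7259·e^(0.409t).
e^((0.64 − 0.409)t) = 7259/288 → e^(0.231·t) = 25.205.
0.231·t = ln(25.205) = 3.227, so t = 3.227/0.231 = 13.97.

13.97 years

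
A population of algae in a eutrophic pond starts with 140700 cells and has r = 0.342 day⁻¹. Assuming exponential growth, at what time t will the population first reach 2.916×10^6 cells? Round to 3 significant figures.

Set N₀·e^(rt) = 2.916×10^6: e^(0.342·t) = 2.916×10^6/140700 = 20.725.
0.342·t = ln(20.725) = 3.0313, so t = 3.0313/0.342 = 8.8636.

8.86 days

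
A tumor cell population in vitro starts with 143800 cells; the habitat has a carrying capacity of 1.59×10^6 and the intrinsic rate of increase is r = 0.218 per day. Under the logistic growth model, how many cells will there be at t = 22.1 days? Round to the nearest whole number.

A = (K − N₀)/N₀ = (1.59×10^6 − 143800)/143800 = 10.057.
N(t) = K/(1 + A·e^(−rt)) = 1.59×10^6/(1 + 10.057×e^(−0.218×22.1)).
e^(−4.818) = 0.0080846; denominator = 1 + 10.057×0.0080846 = 1.0813.
N = 1.59×10^6/1.0813 = 1.470443×10^6.

1470443 cells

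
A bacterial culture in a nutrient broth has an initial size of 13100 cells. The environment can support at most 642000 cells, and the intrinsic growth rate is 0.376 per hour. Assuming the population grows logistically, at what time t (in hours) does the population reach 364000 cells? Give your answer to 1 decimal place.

A = (K − N₀)/N₀ = (642000 − 13100)/13100 = 48.008.
Solve 642000/(1 + 48.008·e^(−0.376t)) = 364000: 1 + 48.008·e^(−0.376t) = 1.7637, so e^(−0.376t) = 0.0159086.
−0.376·t = ln(0.0159086) = -4.1409, so t = 4.1409/0.376 = 11.013.

11.0 hours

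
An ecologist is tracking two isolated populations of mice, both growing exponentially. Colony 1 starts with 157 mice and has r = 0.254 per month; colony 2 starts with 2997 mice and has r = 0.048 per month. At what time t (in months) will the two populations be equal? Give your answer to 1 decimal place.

14.3 months

Set 157·e^(0.254t) = 2997·e^(0.048t).
e^((0.254 − 0.048)t) = 2997/157 → e^(0.206·t) = 19.089.
0.206·t = ln(19.089) = 2.9491, so t = 2.9491/0.206 = 14.316.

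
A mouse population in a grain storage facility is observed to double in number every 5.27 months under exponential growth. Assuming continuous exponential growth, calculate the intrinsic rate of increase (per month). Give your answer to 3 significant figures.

r = ln(2)/t_d = 0.6931/5.27 = 0.13153.

0.132 per month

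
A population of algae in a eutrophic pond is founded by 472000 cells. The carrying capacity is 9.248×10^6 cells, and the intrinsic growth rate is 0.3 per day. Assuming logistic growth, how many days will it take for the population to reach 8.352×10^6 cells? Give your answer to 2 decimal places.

A = (K − N₀)/N₀ = (9.248×10^6 − 472000)/472000 = 18.593.
Solve 9.248×10^6/(1 + 18.593·e^(−0.3t)) = 8.352×10^6: 1 + 18.593·e^(−0.3t) = 1.1073, so e^(−0.3t) = 0.00576983.
−0.3·t = ln(0.00576983) = -5.1551, so t = 5.1551/0.3 = 17.184.

17.18 days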